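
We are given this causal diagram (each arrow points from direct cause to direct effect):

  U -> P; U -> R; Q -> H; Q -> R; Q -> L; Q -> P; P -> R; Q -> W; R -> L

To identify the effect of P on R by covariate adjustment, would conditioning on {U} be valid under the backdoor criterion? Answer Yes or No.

Backdoor paths from P to R (paths whose first edge points into P):
  P1: P <- Q -> R
  P2: P <- Q -> L <- R
  P3: P <- U -> R
Condition 1 (no descendant of P in the set): holds — descendants of P are {L, R}; none are in {U}.
Condition 2 (every backdoor path blocked by {U}):
  P1: open — no interior node is in the conditioning set.
  P2: blocked at collider L (neither it nor any descendant is in the conditioning set).
  P3: blocked at fork node U ∈ conditioning set.
{U} does not satisfy the backdoor criterion.

No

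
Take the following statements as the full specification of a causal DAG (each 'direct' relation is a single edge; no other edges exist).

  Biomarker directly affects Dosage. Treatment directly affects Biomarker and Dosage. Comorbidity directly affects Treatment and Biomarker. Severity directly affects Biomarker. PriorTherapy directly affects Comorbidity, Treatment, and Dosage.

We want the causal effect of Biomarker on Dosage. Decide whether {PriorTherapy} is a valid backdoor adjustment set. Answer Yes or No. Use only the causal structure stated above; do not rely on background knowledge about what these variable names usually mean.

Backdoor paths from Biomarker to Dosage (paths whose first edge points into Biomarker):
  P1: Biomarker <- Comorbidity <- PriorTherapy -> Treatment -> Dosage
  P2: Biomarker <- Comorbidity <- PriorTherapy -> Dosage
  P3: Biomarker <- Comorbidity -> Treatment <- PriorTherapy -> Dosage
  P4: Biomarker <- Comorbidity -> Treatment -> Dosage
  P5: Biomarker <- Treatment <- PriorTherapy -> Dosage
  P6: Biomarker <- Treatment <- Comorbidity <- PriorTherapy -> Dosage
  P7: Biomarker <- Treatment -> Dosage
Condition 1 (no descendant of Biomarker in the set): holds — descendants of Biomarker are {Dosage}; none are in {PriorTherapy}.
Condition 2 (every backdoor path blocked by {PriorTherapy}):
  P1: blocked at fork node PriorTherapy ∈ conditioning set.
  P2: blocked at fork node PriorTherapy ∈ conditioning set.
  P3: blocked at collider Treatment (neither it nor any descendant is in the conditioning set).
  P4: open — no interior node is in the conditioning set.
  P5: blocked at fork node PriorTherapy ∈ conditioning set.
  P6: blocked at fork node PriorTherapy ∈ conditioning set.
  P7: open — no interior node is in the conditioning set.
{PriorTherapy} does not satisfy the backdoor criterion.

No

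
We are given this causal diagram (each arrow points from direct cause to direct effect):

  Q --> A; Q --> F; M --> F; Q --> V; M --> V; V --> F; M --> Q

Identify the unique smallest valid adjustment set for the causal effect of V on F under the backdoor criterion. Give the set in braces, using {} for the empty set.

{M, Q}

Variables eligible for adjustment (non-descendants of V, excluding V and F): {A, M, Q}.
Backdoor paths from V to F:
  P1: V <- M -> Q -> F
  P2: V <- M -> F
  P3: V <- Q <- M -> F
  P4: V <- Q -> F
The empty set is not sufficient: P1 (V <- M -> Q -> F) has no collider blocking it and no conditioned non-collider, so it is open.
Try {M, Q}:
  P1: blocked at fork node M ∈ conditioning set.
  P2: blocked at fork node M ∈ conditioning set.
  P3: blocked at chain node Q ∈ conditioning set.
  P4: blocked at fork node Q ∈ conditioning set.
{M, Q} contains no descendant of V and blocks every backdoor path.
Every element of {M, Q} is needed (dropping M leaves P2 open; dropping Q leaves P4 open), so no proper subset is valid.
Among all size-2 subsets of the eligible variables, only {M, Q} blocks every backdoor path, so it is the unique smallest valid adjustment set.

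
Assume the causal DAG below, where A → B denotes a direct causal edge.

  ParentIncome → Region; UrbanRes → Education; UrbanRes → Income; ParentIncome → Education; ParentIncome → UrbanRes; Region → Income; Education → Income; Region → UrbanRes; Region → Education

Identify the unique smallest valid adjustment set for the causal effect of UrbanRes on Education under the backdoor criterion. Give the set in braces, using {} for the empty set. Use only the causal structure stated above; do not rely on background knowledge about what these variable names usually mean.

Variables eligible for adjustment (non-descendants of UrbanRes, excluding UrbanRes and Education): {ParentIncome, Region}.
Backdoor paths from UrbanRes to Education:
  P1: UrbanRes <- ParentIncome -> Region -> Education
  P2: UrbanRes <- ParentIncome -> Region -> Income <- Education
  P3: UrbanRes <- ParentIncome -> Education
  P4: UrbanRes <- Region <- ParentIncome -> Education
  P5: UrbanRes <- Region -> Education
  P6: UrbanRes <- Region -> Income <- Education
The empty set is not sufficient: P1 (UrbanRes <- ParentIncome -> Region -> Education) has no collider blocking it and no conditioned non-collider, so it is open.
Try {ParentIncome, Region}:
  P1: blocked at fork node ParentIncome ∈ conditioning set.
  P2: blocked at fork node ParentIncome ∈ conditioning set.
  P3: blocked at fork node ParentIncome ∈ conditioning set.
  P4: blocked at chain node Region ∈ conditioning set.
  P5: blocked at fork node Region ∈ conditioning set.
  P6: blocked at fork node Region ∈ conditioning set.
{ParentIncome, Region} contains no descendant of UrbanRes and blocks every backdoor path.
Every element of {ParentIncome, Region} is needed (dropping ParentIncome leaves P3 open; dropping Region leaves P5 open), so no proper subset is valid.
Among all size-2 subsets of the eligible variables, only {ParentIncome, Region} blocks every backdoor path, so it is the unique smallest valid adjustment set.

{ParentIncome, Region}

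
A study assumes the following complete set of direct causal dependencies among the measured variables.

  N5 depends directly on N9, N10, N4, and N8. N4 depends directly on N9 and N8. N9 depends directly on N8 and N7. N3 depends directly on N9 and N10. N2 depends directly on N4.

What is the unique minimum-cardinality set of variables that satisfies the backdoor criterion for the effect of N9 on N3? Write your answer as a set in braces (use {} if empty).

{}

Variables eligible for adjustment (non-descendants of N9, excluding N9 and N3): {N10, N7, N8}.
Backdoor paths from N9 to N3:
  P1: N9 <- N8 -> N4 -> N5 <- N10 -> N3
  P2: N9 <- N8 -> N5 <- N10 -> N3
Each backdoor path contains an unconditioned collider, so every path is already blocked with the empty conditioning set:
  P1: blocked at collider N5 (neither it nor any descendant is in the conditioning set).
  P2: blocked at collider N5 (neither it nor any descendant is in the conditioning set).
The empty set is therefore the unique smallest valid set.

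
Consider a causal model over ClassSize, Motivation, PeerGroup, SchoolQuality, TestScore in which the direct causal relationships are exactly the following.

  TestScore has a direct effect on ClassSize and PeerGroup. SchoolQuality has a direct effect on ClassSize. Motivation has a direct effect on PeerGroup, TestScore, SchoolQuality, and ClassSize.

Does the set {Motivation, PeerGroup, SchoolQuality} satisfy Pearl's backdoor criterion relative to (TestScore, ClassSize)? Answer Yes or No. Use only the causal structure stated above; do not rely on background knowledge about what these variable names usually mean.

Backdoor paths from TestScore to ClassSize (paths whose first edge points into TestScore):
  P1: TestScore <- Motivation -> SchoolQuality -> ClassSize
  P2: TestScore <- Motivation -> ClassSize
Condition 1 (no descendant of TestScore in the set): FAILS — PeerGroup is a descendant of TestScore.
Condition 2 (every backdoor path blocked by {Motivation, PeerGroup, SchoolQuality}):
  P1: blocked at fork node Motivation ∈ conditioning set.
  P2: blocked at fork node Motivation ∈ conditioning set.
{Motivation, PeerGroup, SchoolQuality} does not satisfy the backdoor criterion.

No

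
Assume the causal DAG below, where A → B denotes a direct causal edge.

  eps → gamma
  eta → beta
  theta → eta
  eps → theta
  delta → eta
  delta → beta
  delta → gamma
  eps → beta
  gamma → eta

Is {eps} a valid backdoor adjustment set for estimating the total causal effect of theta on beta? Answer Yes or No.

Yes

Backdoor paths from theta to beta (paths whose first edge points into theta):
  P1: theta <- eps -> gamma <- delta -> eta -> beta
  P2: theta <- eps -> gamma <- delta -> beta
  P3: theta <- eps -> gamma -> eta <- delta -> beta
  P4: theta <- eps -> gamma -> eta -> beta
  P5: theta <- eps -> beta
Condition 1 (no descendant of theta in the set): holds — descendants of theta are {beta, eta}; none are in {eps}.
Condition 2 (every backdoor path blocked by {eps}):
  P1: blocked at fork node eps ∈ conditioning set.
  P2: blocked at fork node eps ∈ conditioning set.
  P3: blocked at fork node eps ∈ conditioning set.
  P4: blocked at fork node eps ∈ conditioning set.
  P5: blocked at fork node eps ∈ conditioning set.
{eps} satisfies the backdoor criterion.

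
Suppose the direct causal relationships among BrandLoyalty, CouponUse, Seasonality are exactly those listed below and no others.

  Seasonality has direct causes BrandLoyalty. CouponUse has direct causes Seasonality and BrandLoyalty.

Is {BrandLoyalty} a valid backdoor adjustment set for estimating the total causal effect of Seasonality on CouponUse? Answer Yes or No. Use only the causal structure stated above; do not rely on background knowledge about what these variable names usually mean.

Backdoor paths from Seasonality to CouponUse (paths whose first edge points into Seasonality):
  P1: Seasonality <- BrandLoyalty -> CouponUse
Condition 1 (no descendant of Seasonality in the set): holds — descendants of Seasonality are {CouponUse}; none are in {BrandLoyalty}.
Condition 2 (every backdoor path blocked by {BrandLoyalty}):
  P1: blocked at fork node BrandLoyalty ∈ conditioning set.
{BrandLoyalty} satisfies the backdoor criterion.

Yes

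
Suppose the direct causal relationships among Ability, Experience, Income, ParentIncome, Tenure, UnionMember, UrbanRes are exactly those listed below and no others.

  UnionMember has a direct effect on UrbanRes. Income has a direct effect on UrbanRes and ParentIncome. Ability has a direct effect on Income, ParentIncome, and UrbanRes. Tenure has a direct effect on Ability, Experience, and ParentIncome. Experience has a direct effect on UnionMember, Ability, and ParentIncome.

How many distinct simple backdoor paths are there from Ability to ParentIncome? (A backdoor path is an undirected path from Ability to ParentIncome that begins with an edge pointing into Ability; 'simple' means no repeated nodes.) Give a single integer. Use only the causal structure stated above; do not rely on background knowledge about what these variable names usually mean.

A backdoor path from Ability to ParentIncome is any simple undirected path whose first edge points into Ability (i.e. leaves Ability via a parent).
Parents of Ability: {Experience, Tenure}.
Enumerating:
  P1: Ability <- Tenure -> Experience -> UnionMember -> UrbanRes <- Income -> ParentIncome
  P2: Ability <- Tenure -> Experience -> ParentIncome
  P3: Ability <- Tenure -> ParentIncome
  P4: Ability <- Experience <- Tenure -> ParentIncome
  P5: Ability <- Experience -> UnionMember -> UrbanRes <- Income -> ParentIncome
  P6: Ability <- Experience -> ParentIncome
That exhausts the simple backdoor paths. Count: 6.

6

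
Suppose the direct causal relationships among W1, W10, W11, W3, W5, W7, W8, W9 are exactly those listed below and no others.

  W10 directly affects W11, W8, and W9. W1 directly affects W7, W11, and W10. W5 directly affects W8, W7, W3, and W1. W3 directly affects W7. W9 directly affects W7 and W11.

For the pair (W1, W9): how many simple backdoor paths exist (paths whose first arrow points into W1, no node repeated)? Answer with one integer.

4

A backdoor path from W1 to W9 is any simple undirected path whose first edge points into W1 (i.e. leaves W1 via a parent).
Parents of W1: {W5}.
Enumerating:
  P1: W1 <- W5 -> W8 <- W10 -> W9
  P2: W1 <- W5 -> W8 <- W10 -> W11 <- W9
  P3: W1 <- W5 -> W3 -> W7 <- W9
  P4: W1 <- W5 -> W7 <- W9
That exhausts the simple backdoor paths. Count: 4.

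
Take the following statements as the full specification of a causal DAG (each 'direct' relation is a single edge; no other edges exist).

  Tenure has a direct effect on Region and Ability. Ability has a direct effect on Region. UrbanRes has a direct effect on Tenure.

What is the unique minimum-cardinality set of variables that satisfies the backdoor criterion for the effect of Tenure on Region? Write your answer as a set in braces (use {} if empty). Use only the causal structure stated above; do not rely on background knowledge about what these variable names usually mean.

{}

Variables eligible for adjustment (non-descendants of Tenure, excluding Tenure and Region): {UrbanRes}.
Backdoor paths from Tenure to Region:
  (none)
With no backdoor paths the empty set already satisfies the criterion, and it is trivially minimal.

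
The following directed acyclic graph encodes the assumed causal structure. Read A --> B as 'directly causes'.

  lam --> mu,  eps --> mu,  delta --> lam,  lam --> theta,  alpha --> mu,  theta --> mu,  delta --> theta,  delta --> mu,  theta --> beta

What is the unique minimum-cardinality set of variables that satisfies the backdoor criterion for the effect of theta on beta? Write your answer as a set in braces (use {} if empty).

{}

Variables eligible for adjustment (non-descendants of theta, excluding theta and beta): {alpha, delta, eps, lam}.
Backdoor paths from theta to beta:
  (none)
With no backdoor paths the empty set already satisfies the criterion, and it is trivially minimal.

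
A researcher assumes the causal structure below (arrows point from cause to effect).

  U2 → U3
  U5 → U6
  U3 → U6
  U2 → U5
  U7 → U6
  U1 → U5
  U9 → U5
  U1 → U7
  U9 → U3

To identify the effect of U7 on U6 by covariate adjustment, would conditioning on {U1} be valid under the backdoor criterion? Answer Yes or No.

Yes

Backdoor paths from U7 to U6 (paths whose first edge points into U7):
  P1: U7 <- U1 -> U5 <- U2 -> U3 -> U6
  P2: U7 <- U1 -> U5 <- U9 -> U3 -> U6
  P3: U7 <- U1 -> U5 -> U6
Condition 1 (no descendant of U7 in the set): holds — descendants of U7 are {U6}; none are in {U1}.
Condition 2 (every backdoor path blocked by {U1}):
  P1: blocked at fork node U1 ∈ conditioning set.
  P2: blocked at fork node U1 ∈ conditioning set.
  P3: blocked at fork node U1 ∈ conditioning set.
{U1} satisfies the backdoor criterion.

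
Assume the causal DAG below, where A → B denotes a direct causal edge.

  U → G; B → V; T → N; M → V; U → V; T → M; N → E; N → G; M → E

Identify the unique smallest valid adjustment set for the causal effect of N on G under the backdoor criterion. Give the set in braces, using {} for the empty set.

{}

Variables eligible for adjustment (non-descendants of N, excluding N and G): {B, M, T, U, V}.
Backdoor paths from N to G:
  P1: N <- T -> M -> V <- U -> G
Each backdoor path contains an unconditioned collider, so every path is already blocked with the empty conditioning set:
  P1: blocked at collider V (neither it nor any descendant is in the conditioning set).
The empty set is therefore the unique smallest valid set.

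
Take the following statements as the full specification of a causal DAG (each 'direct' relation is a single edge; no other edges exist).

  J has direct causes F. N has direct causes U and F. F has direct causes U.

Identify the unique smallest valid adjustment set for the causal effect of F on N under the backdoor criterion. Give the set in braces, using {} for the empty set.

Variables eligible for adjustment (non-descendants of F, excluding F and N): {U}.
Backdoor paths from F to N:
  P1: F <- U -> N
The empty set is not sufficient: P1 (F <- U -> N) has no collider blocking it and no conditioned non-collider, so it is open.
Try {U}:
  P1: blocked at fork node U ∈ conditioning set.
{U} contains no descendant of F and blocks every backdoor path.
{U} is the unique smallest valid adjustment set.

{U}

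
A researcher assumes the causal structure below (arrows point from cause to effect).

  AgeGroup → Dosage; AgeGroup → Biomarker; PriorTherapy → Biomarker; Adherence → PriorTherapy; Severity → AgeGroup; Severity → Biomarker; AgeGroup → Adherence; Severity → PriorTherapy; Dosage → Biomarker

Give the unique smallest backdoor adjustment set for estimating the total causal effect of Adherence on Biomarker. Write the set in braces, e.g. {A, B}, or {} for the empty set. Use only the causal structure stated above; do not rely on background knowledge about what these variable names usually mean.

{AgeGroup}

Variables eligible for adjustment (non-descendants of Adherence, excluding Adherence and Biomarker): {AgeGroup, Dosage, Severity}.
Backdoor paths from Adherence to Biomarker:
  P1: Adherence <- AgeGroup <- Severity -> PriorTherapy -> Biomarker
  P2: Adherence <- AgeGroup <- Severity -> Biomarker
  P3: Adherence <- AgeGroup -> Dosage -> Biomarker
  P4: Adherence <- AgeGroup -> Biomarker
The empty set is not sufficient: P1 (Adherence <- AgeGroup <- Severity -> PriorTherapy -> Biomarker) has no collider blocking it and no conditioned non-collider, so it is open.
Try {AgeGroup}:
  P1: blocked at chain node AgeGroup ∈ conditioning set.
  P2: blocked at chain node AgeGroup ∈ conditioning set.
  P3: blocked at fork node AgeGroup ∈ conditioning set.
  P4: blocked at fork node AgeGroup ∈ conditioning set.
{AgeGroup} contains no descendant of Adherence and blocks every backdoor path.
No other singleton works — e.g. {Severity} leaves P3 open — so {AgeGroup} is the unique smallest valid adjustment set.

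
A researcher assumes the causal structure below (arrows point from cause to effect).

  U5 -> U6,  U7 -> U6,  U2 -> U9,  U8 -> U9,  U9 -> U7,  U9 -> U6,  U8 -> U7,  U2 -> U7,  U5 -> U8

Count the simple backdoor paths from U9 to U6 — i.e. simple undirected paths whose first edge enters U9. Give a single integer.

A backdoor path from U9 to U6 is any simple undirected path whose first edge points into U9 (i.e. leaves U9 via a parent).
Parents of U9: {U2, U8}.
Enumerating:
  P1: U9 <- U2 -> U7 <- U8 <- U5 -> U6
  P2: U9 <- U2 -> U7 -> U6
  P3: U9 <- U8 <- U5 -> U6
  P4: U9 <- U8 -> U7 -> U6
That exhausts the simple backdoor paths. Count: 4.

4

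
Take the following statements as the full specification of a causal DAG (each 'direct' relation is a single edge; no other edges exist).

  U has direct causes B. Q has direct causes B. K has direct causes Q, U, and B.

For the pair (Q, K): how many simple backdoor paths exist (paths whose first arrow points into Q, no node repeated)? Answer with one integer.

2

A backdoor path from Q to K is any simple undirected path whose first edge points into Q (i.e. leaves Q via a parent).
Parents of Q: {B}.
Enumerating:
  P1: Q <- B -> U -> K
  P2: Q <- B -> K
That exhausts the simple backdoor paths. Count: 2.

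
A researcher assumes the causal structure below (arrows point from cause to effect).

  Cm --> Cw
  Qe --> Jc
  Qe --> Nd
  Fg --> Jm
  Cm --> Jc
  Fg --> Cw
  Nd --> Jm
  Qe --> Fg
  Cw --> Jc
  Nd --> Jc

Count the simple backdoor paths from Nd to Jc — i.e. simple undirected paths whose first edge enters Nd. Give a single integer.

3

A backdoor path from Nd to Jc is any simple undirected path whose first edge points into Nd (i.e. leaves Nd via a parent).
Parents of Nd: {Qe}.
Enumerating:
  P1: Nd <- Qe -> Fg -> Cw <- Cm -> Jc
  P2: Nd <- Qe -> Fg -> Cw -> Jc
  P3: Nd <- Qe -> Jc
That exhausts the simple backdoor paths. Count: 3.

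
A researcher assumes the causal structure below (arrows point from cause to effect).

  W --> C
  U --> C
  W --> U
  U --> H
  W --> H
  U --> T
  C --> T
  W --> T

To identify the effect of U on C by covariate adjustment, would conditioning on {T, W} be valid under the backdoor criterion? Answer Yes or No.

Backdoor paths from U to C (paths whose first edge points into U):
  P1: U <- W -> C
  P2: U <- W -> T <- C
Condition 1 (no descendant of U in the set): FAILS — T is a descendant of U.
Condition 2 (every backdoor path blocked by {T, W}):
  P1: blocked at fork node W ∈ conditioning set.
  P2: blocked at fork node W ∈ conditioning set.
{T, W} does not satisfy the backdoor criterion.

No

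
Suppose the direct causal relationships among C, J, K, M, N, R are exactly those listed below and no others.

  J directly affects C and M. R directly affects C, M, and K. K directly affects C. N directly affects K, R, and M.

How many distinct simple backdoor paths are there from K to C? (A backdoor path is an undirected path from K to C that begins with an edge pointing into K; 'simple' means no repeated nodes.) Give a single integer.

A backdoor path from K to C is any simple undirected path whose first edge points into K (i.e. leaves K via a parent).
Parents of K: {N, R}.
Enumerating:
  P1: K <- N -> R -> M <- J -> C
  P2: K <- N -> R -> C
  P3: K <- N -> M <- J -> C
  P4: K <- N -> M <- R -> C
  P5: K <- R <- N -> M <- J -> C
  P6: K <- R -> M <- J -> C
  P7: K <- R -> C
That exhausts the simple backdoor paths. Count: 7.

7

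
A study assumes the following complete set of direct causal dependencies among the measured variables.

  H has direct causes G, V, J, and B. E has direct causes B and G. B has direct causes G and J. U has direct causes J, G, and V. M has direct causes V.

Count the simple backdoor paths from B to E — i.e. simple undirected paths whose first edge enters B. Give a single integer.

5

A backdoor path from B to E is any simple undirected path whose first edge points into B (i.e. leaves B via a parent).
Parents of B: {G, J}.
Enumerating:
  P1: B <- J -> U <- V -> H <- G -> E
  P2: B <- J -> U <- G -> E
  P3: B <- J -> H <- V -> U <- G -> E
  P4: B <- J -> H <- G -> E
  P5: B <- G -> E
That exhausts the simple backdoor paths. Count: 5.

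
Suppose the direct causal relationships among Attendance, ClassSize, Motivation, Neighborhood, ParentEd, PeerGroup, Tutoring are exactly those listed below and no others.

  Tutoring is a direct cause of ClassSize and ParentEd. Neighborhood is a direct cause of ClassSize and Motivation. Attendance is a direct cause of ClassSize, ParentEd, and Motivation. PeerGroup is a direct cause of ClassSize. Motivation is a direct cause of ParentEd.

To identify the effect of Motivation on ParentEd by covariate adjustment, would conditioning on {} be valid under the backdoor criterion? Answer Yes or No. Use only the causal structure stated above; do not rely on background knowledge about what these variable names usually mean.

No

Backdoor paths from Motivation to ParentEd (paths whose first edge points into Motivation):
  P1: Motivation <- Neighborhood -> ClassSize <- Tutoring -> ParentEd
  P2: Motivation <- Neighborhood -> ClassSize <- Attendance -> ParentEd
  P3: Motivation <- Attendance -> ClassSize <- Tutoring -> ParentEd
  P4: Motivation <- Attendance -> ParentEd
Condition 1 (no descendant of Motivation in the set): holds — descendants of Motivation are {ParentEd}; none are in {}.
Condition 2 (every backdoor path blocked by {}):
  P1: blocked at collider ClassSize (neither it nor any descendant is in the conditioning set).
  P2: blocked at collider ClassSize (neither it nor any descendant is in the conditioning set).
  P3: blocked at collider ClassSize (neither it nor any descendant is in the conditioning set).
  P4: open — no interior node is in the conditioning set.
{} does not satisfy the backdoor criterion.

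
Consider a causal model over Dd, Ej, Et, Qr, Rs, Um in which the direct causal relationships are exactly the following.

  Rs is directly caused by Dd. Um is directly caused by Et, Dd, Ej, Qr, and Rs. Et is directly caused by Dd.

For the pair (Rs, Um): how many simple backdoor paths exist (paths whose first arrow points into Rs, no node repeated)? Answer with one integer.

2

A backdoor path from Rs to Um is any simple undirected path whose first edge points into Rs (i.e. leaves Rs via a parent).
Parents of Rs: {Dd}.
Enumerating:
  P1: Rs <- Dd -> Et -> Um
  P2: Rs <- Dd -> Um
That exhausts the simple backdoor paths. Count: 2.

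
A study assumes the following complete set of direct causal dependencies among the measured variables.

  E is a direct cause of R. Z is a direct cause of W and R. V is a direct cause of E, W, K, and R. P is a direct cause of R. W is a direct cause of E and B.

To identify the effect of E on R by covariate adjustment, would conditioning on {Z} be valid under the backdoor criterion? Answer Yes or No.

No

Backdoor paths from E to R (paths whose first edge points into E):
  P1: E <- V -> W <- Z -> R
  P2: E <- V -> R
  P3: E <- W <- Z -> R
  P4: E <- W <- V -> R
Condition 1 (no descendant of E in the set): holds — descendants of E are {R}; none are in {Z}.
Condition 2 (every backdoor path blocked by {Z}):
  P1: blocked at collider W (neither it nor any descendant is in the conditioning set).
  P2: open — no interior node is in the conditioning set.
  P3: blocked at fork node Z ∈ conditioning set.
  P4: open — no interior node is in the conditioning set.
{Z} does not satisfy the backdoor criterion.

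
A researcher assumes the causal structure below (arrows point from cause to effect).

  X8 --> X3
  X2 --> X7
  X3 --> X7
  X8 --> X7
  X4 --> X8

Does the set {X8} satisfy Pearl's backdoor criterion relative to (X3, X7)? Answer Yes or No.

Yes

Backdoor paths from X3 to X7 (paths whose first edge points into X3):
  P1: X3 <- X8 -> X7
Condition 1 (no descendant of X3 in the set): holds — descendants of X3 are {X7}; none are in {X8}.
Condition 2 (every backdoor path blocked by {X8}):
  P1: blocked at fork node X8 ∈ conditioning set.
{X8} satisfies the backdoor criterion.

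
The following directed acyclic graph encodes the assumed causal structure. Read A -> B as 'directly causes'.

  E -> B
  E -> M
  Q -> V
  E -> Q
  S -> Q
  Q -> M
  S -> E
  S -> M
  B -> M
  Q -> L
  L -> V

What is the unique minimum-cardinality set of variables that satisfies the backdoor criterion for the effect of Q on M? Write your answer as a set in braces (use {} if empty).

Variables eligible for adjustment (non-descendants of Q, excluding Q and M): {B, E, S}.
Backdoor paths from Q to M:
  P1: Q <- S -> E -> B -> M
  P2: Q <- S -> E -> M
  P3: Q <- S -> M
  P4: Q <- E <- S -> M
  P5: Q <- E -> B -> M
  P6: Q <- E -> M
The empty set is not sufficient: P1 (Q <- S -> E -> B -> M) has no collider blocking it and no conditioned non-collider, so it is open.
Try {E, S}:
  P1: blocked at fork node S ∈ conditioning set.
  P2: blocked at fork node S ∈ conditioning set.
  P3: blocked at fork node S ∈ conditioning set.
  P4: blocked at chain node E ∈ conditioning set.
  P5: blocked at fork node E ∈ conditioning set.
  P6: blocked at fork node E ∈ conditioning set.
{E, S} contains no descendant of Q and blocks every backdoor path.
Every element of {E, S} is needed (dropping E leaves P5 open; dropping S leaves P3 open), so no proper subset is valid.
Among all size-2 subsets of the eligible variables, only {E, S} blocks every backdoor path, so it is the unique smallest valid adjustment set.

{E, S}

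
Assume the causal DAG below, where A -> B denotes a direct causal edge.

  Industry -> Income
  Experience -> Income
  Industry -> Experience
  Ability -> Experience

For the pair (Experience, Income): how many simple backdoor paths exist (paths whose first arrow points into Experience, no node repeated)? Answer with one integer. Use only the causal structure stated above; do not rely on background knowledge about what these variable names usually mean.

A backdoor path from Experience to Income is any simple undirected path whose first edge points into Experience (i.e. leaves Experience via a parent).
Parents of Experience: {Ability, Industry}.
Enumerating:
  P1: Experience <- Industry -> Income
That exhausts the simple backdoor paths. Count: 1.

1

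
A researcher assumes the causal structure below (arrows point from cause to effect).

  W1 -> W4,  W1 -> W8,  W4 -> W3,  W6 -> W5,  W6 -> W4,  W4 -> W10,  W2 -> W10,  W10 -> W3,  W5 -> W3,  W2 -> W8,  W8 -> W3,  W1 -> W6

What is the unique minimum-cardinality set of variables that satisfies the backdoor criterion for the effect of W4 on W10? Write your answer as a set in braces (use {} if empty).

{}

Variables eligible for adjustment (non-descendants of W4, excluding W4 and W10): {W1, W2, W5, W6, W8}.
Backdoor paths from W4 to W10:
  P1: W4 <- W1 -> W8 <- W2 -> W10
  P2: W4 <- W1 -> W8 -> W3 <- W10
  P3: W4 <- W1 -> W6 -> W5 -> W3 <- W8 <- W2 -> W10
  P4: W4 <- W1 -> W6 -> W5 -> W3 <- W10
  P5: W4 <- W6 <- W1 -> W8 <- W2 -> W10
  P6: W4 <- W6 <- W1 -> W8 -> W3 <- W10
  P7: W4 <- W6 -> W5 -> W3 <- W8 <- W2 -> W10
  P8: W4 <- W6 -> W5 -> W3 <- W10
Each backdoor path contains an unconditioned collider, so every path is already blocked with the empty conditioning set:
  P1: blocked at collider W8 (neither it nor any descendant is in the conditioning set).
  P2: blocked at collider W3 (neither it nor any descendant is in the conditioning set).
  P3: blocked at collider W3 (neither it nor any descendant is in the conditioning set).
  P4: blocked at collider W3 (neither it nor any descendant is in the conditioning set).
  P5: blocked at collider W8 (neither it nor any descendant is in the conditioning set).
  P6: blocked at collider W3 (neither it nor any descendant is in the conditioning set).
  P7: blocked at collider W3 (neither it nor any descendant is in the conditioning set).
  P8: blocked at collider W3 (neither it nor any descendant is in the conditioning set).
The empty set is therefore the unique smallest valid set.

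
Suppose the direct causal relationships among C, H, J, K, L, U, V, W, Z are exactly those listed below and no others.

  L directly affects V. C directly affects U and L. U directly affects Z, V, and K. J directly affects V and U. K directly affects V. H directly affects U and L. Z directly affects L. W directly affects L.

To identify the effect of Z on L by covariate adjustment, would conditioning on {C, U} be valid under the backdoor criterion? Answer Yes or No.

Yes

Backdoor paths from Z to L (paths whose first edge points into Z):
  P1: Z <- U <- J -> V <- L
  P2: Z <- U <- H -> L
  P3: Z <- U <- C -> L
  P4: Z <- U -> K -> V <- L
  P5: Z <- U -> V <- L
Condition 1 (no descendant of Z in the set): holds — descendants of Z are {L, V}; none are in {C, U}.
Condition 2 (every backdoor path blocked by {C, U}):
  P1: blocked at chain node U ∈ conditioning set.
  P2: blocked at chain node U ∈ conditioning set.
  P3: blocked at chain node U ∈ conditioning set.
  P4: blocked at fork node U ∈ conditioning set.
  P5: blocked at fork node U ∈ conditioning set.
{C, U} satisfies the backdoor criterion.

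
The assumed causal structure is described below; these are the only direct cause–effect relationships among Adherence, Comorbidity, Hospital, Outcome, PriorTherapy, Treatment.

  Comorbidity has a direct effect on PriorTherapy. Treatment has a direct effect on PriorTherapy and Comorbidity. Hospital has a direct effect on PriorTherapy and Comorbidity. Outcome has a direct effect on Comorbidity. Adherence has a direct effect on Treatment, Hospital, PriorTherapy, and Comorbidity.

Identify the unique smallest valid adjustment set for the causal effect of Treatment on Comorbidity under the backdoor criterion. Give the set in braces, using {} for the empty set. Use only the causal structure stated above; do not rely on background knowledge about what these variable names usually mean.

{Adherence}

Variables eligible for adjustment (non-descendants of Treatment, excluding Treatment and Comorbidity): {Adherence, Hospital, Outcome}.
Backdoor paths from Treatment to Comorbidity:
  P1: Treatment <- Adherence -> Hospital -> Comorbidity
  P2: Treatment <- Adherence -> Hospital -> PriorTherapy <- Comorbidity
  P3: Treatment <- Adherence -> Comorbidity
  P4: Treatment <- Adherence -> PriorTherapy <- Hospital -> Comorbidity
  P5: Treatment <- Adherence -> PriorTherapy <- Comorbidity
The empty set is not sufficient: P1 (Treatment <- Adherence -> Hospital -> Comorbidity) has no collider blocking it and no conditioned non-collider, so it is open.
Try {Adherence}:
  P1: blocked at fork node Adherence ∈ conditioning set.
  P2: blocked at fork node Adherence ∈ conditioning set.
  P3: blocked at fork node Adherence ∈ conditioning set.
  P4: blocked at fork node Adherence ∈ conditioning set.
  P5: blocked at fork node Adherence ∈ conditioning set.
{Adherence} contains no descendant of Treatment and blocks every backdoor path.
No other singleton works — e.g. {Outcome} leaves P1 open — so {Adherence} is the unique smallest valid adjustment set.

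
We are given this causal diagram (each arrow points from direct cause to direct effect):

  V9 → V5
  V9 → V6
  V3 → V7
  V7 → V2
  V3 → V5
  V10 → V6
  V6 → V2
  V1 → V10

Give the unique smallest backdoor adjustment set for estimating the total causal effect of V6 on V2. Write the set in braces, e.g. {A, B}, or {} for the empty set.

Variables eligible for adjustment (non-descendants of V6, excluding V6 and V2): {V1, V10, V3, V5, V7, V9}.
Backdoor paths from V6 to V2:
  P1: V6 <- V9 -> V5 <- V3 -> V7 -> V2
Each backdoor path contains an unconditioned collider, so every path is already blocked with the empty conditioning set:
  P1: blocked at collider V5 (neither it nor any descendant is in the conditioning set).
The empty set is therefore the unique smallest valid set.

{}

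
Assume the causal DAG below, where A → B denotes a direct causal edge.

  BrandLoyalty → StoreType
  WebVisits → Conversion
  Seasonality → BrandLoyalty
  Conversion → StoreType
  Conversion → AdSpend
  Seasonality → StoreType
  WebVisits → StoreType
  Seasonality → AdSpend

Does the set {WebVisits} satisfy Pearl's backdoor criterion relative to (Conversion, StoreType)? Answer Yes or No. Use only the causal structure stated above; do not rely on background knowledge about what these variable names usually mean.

Yes

Backdoor paths from Conversion to StoreType (paths whose first edge points into Conversion):
  P1: Conversion <- WebVisits -> StoreType
Condition 1 (no descendant of Conversion in the set): holds — descendants of Conversion are {AdSpend, StoreType}; none are in {WebVisits}.
Condition 2 (every backdoor path blocked by {WebVisits}):
  P1: blocked at fork node WebVisits ∈ conditioning set.
{WebVisits} satisfies the backdoor criterion.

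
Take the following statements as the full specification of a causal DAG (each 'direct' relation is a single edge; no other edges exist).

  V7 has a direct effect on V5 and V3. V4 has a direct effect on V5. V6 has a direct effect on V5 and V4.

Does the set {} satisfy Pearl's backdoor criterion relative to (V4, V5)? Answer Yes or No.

Backdoor paths from V4 to V5 (paths whose first edge points into V4):
  P1: V4 <- V6 -> V5
Condition 1 (no descendant of V4 in the set): holds — descendants of V4 are {V5}; none are in {}.
Condition 2 (every backdoor path blocked by {}):
  P1: open — no interior node is in the conditioning set.
{} does not satisfy the backdoor criterion.

No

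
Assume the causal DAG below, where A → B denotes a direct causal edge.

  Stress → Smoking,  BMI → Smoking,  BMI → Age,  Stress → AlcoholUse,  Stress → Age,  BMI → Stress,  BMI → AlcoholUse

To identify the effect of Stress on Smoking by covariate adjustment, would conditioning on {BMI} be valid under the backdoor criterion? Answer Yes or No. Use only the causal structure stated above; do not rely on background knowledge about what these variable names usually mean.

Backdoor paths from Stress to Smoking (paths whose first edge points into Stress):
  P1: Stress <- BMI -> Smoking
Condition 1 (no descendant of Stress in the set): holds — descendants of Stress are {Age, AlcoholUse, Smoking}; none are in {BMI}.
Condition 2 (every backdoor path blocked by {BMI}):
  P1: blocked at fork node BMI ∈ conditioning set.
{BMI} satisfies the backdoor criterion.

Yes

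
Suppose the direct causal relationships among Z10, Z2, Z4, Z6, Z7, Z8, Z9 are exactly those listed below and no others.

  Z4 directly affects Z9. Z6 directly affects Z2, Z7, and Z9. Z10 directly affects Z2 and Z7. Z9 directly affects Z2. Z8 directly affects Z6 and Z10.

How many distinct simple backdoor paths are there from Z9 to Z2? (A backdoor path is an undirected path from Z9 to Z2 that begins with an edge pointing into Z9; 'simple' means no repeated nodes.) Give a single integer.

3

A backdoor path from Z9 to Z2 is any simple undirected path whose first edge points into Z9 (i.e. leaves Z9 via a parent).
Parents of Z9: {Z4, Z6}.
Enumerating:
  P1: Z9 <- Z6 <- Z8 -> Z10 -> Z2
  P2: Z9 <- Z6 -> Z7 <- Z10 -> Z2
  P3: Z9 <- Z6 -> Z2
That exhausts the simple backdoor paths. Count: 3.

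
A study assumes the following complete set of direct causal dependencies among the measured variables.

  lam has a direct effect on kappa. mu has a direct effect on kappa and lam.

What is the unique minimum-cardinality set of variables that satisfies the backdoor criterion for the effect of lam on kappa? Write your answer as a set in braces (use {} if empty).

Variables eligible for adjustment (non-descendants of lam, excluding lam and kappa): {mu}.
Backdoor paths from lam to kappa:
  P1: lam <- mu -> kappa
The empty set is not sufficient: P1 (lam <- mu -> kappa) has no collider blocking it and no conditioned non-collider, so it is open.
Try {mu}:
  P1: blocked at fork node mu ∈ conditioning set.
{mu} contains no descendant of lam and blocks every backdoor path.
{mu} is the unique smallest valid adjustment set.

{mu}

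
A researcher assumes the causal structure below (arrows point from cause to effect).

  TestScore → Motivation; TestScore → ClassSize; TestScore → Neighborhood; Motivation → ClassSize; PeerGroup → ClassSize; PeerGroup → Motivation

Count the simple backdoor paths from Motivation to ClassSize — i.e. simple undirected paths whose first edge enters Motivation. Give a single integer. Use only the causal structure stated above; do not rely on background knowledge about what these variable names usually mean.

A backdoor path from Motivation to ClassSize is any simple undirected path whose first edge points into Motivation (i.e. leaves Motivation via a parent).
Parents of Motivation: {PeerGroup, TestScore}.
Enumerating:
  P1: Motivation <- TestScore -> ClassSize
  P2: Motivation <- PeerGroup -> ClassSize
That exhausts the simple backdoor paths. Count: 2.

2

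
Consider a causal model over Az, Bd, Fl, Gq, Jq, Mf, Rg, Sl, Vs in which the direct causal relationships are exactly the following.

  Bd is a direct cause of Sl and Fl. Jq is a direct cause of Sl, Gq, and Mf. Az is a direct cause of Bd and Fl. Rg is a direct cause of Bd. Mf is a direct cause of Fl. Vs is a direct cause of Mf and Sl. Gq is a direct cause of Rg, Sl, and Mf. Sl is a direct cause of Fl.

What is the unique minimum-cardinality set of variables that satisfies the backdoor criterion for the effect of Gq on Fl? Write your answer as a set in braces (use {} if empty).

{Jq}

Variables eligible for adjustment (non-descendants of Gq, excluding Gq and Fl): {Az, Jq, Vs}.
Backdoor paths from Gq to Fl:
  P1: Gq <- Jq -> Mf <- Vs -> Sl <- Bd <- Az -> Fl
  P2: Gq <- Jq -> Mf <- Vs -> Sl <- Bd -> Fl
  P3: Gq <- Jq -> Mf <- Vs -> Sl -> Fl
  P4: Gq <- Jq -> Mf -> Fl
  P5: Gq <- Jq -> Sl <- Vs -> Mf -> Fl
  P6: Gq <- Jq -> Sl <- Bd <- Az -> Fl
  P7: Gq <- Jq -> Sl <- Bd -> Fl
  P8: Gq <- Jq -> Sl -> Fl
The empty set is not sufficient: P4 (Gq <- Jq -> Mf -> Fl) has no collider blocking it and no conditioned non-collider, so it is open.
Try {Jq}:
  P1: blocked at fork node Jq ∈ conditioning set.
  P2: blocked at fork node Jq ∈ conditioning set.
  P3: blocked at fork node Jq ∈ conditioning set.
  P4: blocked at fork node Jq ∈ conditioning set.
  P5: blocked at fork node Jq ∈ conditioning set.
  P6: blocked at fork node Jq ∈ conditioning set.
  P7: blocked at fork node Jq ∈ conditioning set.
  P8: blocked at fork node Jq ∈ conditioning set.
{Jq} contains no descendant of Gq and blocks every backdoor path.
No other singleton works — e.g. {Vs} leaves P4 open — so {Jq} is the unique smallest valid adjustment set.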